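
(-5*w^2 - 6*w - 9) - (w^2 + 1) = -6*w^2 - 6*w - 10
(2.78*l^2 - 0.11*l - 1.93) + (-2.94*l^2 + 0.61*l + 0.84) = -0.16*l^2 + 0.5*l - 1.09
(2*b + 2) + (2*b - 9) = 4*b - 7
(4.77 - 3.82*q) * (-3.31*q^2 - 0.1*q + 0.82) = 12.6442*q^3 - 15.4067*q^2 - 3.6094*q + 3.9114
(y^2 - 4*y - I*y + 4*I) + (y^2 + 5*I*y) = 2*y^2 - 4*y + 4*I*y + 4*I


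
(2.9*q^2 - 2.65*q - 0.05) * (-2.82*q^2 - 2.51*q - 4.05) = -8.178*q^4 + 0.194*q^3 - 4.9525*q^2 + 10.858*q + 0.2025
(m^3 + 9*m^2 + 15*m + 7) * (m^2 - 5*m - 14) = m^5 + 4*m^4 - 44*m^3 - 194*m^2 - 245*m - 98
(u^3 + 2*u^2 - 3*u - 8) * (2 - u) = -u^4 + 7*u^2 + 2*u - 16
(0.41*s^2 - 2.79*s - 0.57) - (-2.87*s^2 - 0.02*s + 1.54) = 3.28*s^2 - 2.77*s - 2.11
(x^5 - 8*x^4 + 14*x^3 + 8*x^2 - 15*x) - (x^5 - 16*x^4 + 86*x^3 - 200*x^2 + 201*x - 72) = 8*x^4 - 72*x^3 + 208*x^2 - 216*x + 72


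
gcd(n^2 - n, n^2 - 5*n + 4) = n - 1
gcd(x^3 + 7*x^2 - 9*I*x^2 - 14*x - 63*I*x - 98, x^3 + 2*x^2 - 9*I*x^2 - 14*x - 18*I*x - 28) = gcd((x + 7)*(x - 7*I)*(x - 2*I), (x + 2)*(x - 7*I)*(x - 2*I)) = x^2 - 9*I*x - 14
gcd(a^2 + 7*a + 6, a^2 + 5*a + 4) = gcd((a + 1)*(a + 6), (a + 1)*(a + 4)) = a + 1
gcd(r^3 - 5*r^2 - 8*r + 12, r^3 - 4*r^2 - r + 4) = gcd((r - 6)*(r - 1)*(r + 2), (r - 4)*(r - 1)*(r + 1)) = r - 1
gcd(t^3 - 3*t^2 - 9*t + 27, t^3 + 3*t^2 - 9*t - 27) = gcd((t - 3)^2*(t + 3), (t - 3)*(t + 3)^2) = t^2 - 9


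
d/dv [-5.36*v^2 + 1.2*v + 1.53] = 1.2 - 10.72*v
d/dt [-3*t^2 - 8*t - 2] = -6*t - 8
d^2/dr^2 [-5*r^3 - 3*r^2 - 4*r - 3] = -30*r - 6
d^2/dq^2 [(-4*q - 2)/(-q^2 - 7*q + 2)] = 4*((2*q + 1)*(2*q + 7)^2 - 3*(2*q + 5)*(q^2 + 7*q - 2))/(q^2 + 7*q - 2)^3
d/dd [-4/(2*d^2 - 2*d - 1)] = 8*(2*d - 1)/(-2*d^2 + 2*d + 1)^2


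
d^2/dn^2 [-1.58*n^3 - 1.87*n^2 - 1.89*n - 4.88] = -9.48*n - 3.74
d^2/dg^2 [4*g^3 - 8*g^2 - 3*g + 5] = 24*g - 16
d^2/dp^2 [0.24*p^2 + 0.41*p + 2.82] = 0.480000000000000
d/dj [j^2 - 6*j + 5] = 2*j - 6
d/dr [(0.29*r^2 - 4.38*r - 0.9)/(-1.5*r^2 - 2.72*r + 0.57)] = (-7.3588*r^2 - 2.3694*r - 4.9446)/(2.25*r^4 + 8.16*r^3 + 5.6884*r^2 - 3.1008*r + 0.3249)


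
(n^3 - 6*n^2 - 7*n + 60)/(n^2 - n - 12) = n - 5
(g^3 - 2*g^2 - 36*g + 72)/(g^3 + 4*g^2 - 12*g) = (g - 6)/g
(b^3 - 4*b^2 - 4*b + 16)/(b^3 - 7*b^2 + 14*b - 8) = (b + 2)/(b - 1)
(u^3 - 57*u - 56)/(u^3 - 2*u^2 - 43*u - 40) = (u + 7)/(u + 5)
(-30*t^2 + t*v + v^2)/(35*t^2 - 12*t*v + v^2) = (-6*t - v)/(7*t - v)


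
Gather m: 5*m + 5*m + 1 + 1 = 10*m + 2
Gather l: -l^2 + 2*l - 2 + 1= -l^2 + 2*l - 1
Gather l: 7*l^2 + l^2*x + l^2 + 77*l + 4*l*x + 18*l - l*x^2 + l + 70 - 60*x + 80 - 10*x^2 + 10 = l^2*(x + 8) + l*(-x^2 + 4*x + 96) - 10*x^2 - 60*x + 160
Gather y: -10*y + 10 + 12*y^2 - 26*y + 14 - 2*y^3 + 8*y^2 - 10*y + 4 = -2*y^3 + 20*y^2 - 46*y + 28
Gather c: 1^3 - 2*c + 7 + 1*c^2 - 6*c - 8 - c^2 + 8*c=0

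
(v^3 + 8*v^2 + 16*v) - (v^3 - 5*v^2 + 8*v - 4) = 13*v^2 + 8*v + 4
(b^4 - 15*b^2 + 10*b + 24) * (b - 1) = b^5 - b^4 - 15*b^3 + 25*b^2 + 14*b - 24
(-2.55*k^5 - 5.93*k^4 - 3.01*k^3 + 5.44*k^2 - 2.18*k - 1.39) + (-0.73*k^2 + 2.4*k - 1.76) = -2.55*k^5 - 5.93*k^4 - 3.01*k^3 + 4.71*k^2 + 0.22*k - 3.15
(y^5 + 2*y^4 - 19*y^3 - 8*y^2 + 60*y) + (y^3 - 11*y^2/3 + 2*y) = y^5 + 2*y^4 - 18*y^3 - 35*y^2/3 + 62*y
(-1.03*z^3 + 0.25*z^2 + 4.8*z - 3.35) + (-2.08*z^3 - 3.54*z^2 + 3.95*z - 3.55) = -3.11*z^3 - 3.29*z^2 + 8.75*z - 6.9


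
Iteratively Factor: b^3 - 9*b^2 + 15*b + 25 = (b - 5)*(b^2 - 4*b - 5) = (b - 5)^2*(b + 1)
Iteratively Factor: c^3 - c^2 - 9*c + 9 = (c - 1)*(c^2 - 9) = (c - 3)*(c - 1)*(c + 3)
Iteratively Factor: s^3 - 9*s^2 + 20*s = (s - 4)*(s^2 - 5*s) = (s - 5)*(s - 4)*(s)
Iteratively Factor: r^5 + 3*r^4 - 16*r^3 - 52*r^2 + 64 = (r + 4)*(r^4 - r^3 - 12*r^2 - 4*r + 16) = (r - 1)*(r + 4)*(r^3 - 12*r - 16) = (r - 1)*(r + 2)*(r + 4)*(r^2 - 2*r - 8) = (r - 1)*(r + 2)^2*(r + 4)*(r - 4)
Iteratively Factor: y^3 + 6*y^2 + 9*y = (y + 3)*(y^2 + 3*y) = (y + 3)^2*(y)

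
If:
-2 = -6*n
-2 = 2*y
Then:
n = 1/3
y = -1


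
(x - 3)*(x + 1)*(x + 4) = x^3 + 2*x^2 - 11*x - 12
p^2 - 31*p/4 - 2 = (p - 8)*(p + 1/4)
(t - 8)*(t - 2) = t^2 - 10*t + 16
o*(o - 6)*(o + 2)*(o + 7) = o^4 + 3*o^3 - 40*o^2 - 84*o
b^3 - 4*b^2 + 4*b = b*(b - 2)^2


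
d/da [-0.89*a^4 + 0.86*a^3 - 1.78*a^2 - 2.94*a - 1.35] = -3.56*a^3 + 2.58*a^2 - 3.56*a - 2.94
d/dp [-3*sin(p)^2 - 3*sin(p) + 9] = -3*sin(2*p) - 3*cos(p)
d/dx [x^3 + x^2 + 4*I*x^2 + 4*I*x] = 3*x^2 + x*(2 + 8*I) + 4*I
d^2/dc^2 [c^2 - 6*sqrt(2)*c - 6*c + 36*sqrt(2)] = 2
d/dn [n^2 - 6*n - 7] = 2*n - 6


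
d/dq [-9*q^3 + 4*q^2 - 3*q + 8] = -27*q^2 + 8*q - 3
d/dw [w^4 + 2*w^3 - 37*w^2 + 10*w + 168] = 4*w^3 + 6*w^2 - 74*w + 10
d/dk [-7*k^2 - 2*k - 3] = -14*k - 2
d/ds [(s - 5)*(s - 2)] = 2*s - 7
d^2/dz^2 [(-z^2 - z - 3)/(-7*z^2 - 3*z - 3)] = 4*(14*z^3 + 189*z^2 + 63*z - 18)/(343*z^6 + 441*z^5 + 630*z^4 + 405*z^3 + 270*z^2 + 81*z + 27)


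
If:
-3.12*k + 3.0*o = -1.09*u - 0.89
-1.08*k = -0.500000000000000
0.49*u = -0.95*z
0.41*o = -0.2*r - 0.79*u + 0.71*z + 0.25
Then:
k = 0.46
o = 0.704421768707483*z + 0.184814814814815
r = 9.76409863945578*z + 0.87112962962963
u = -1.93877551020408*z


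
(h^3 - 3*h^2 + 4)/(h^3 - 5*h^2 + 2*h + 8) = (h - 2)/(h - 4)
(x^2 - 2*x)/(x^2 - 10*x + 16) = x/(x - 8)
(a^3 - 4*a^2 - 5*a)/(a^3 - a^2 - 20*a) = (a + 1)/(a + 4)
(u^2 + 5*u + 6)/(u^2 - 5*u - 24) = (u + 2)/(u - 8)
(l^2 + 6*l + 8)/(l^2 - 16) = (l + 2)/(l - 4)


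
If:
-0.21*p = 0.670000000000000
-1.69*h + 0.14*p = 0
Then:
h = -0.26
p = -3.19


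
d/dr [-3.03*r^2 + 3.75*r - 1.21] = 3.75 - 6.06*r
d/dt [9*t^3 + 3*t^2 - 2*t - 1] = 27*t^2 + 6*t - 2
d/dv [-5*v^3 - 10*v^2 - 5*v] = -15*v^2 - 20*v - 5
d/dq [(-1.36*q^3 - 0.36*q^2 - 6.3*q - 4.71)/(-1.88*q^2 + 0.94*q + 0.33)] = (2.5568*q^4 - 2.5568*q^3 - 13.5288*q^2 - 17.9472*q + 2.3484)/(3.5344*q^4 - 3.5344*q^3 - 0.3572*q^2 + 0.6204*q + 0.1089)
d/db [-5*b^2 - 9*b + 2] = -10*b - 9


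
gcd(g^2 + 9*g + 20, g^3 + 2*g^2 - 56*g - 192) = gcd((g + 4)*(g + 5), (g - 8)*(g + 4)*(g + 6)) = g + 4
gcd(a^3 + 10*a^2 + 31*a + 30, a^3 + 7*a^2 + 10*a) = a^2 + 7*a + 10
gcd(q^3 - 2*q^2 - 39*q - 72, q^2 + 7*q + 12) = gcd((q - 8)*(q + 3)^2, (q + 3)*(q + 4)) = q + 3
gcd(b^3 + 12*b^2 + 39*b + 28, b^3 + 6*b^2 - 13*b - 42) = b + 7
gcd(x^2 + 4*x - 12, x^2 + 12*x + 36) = x + 6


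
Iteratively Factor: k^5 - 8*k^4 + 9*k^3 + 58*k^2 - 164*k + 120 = (k - 2)*(k^4 - 6*k^3 - 3*k^2 + 52*k - 60) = (k - 2)*(k + 3)*(k^3 - 9*k^2 + 24*k - 20) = (k - 5)*(k - 2)*(k + 3)*(k^2 - 4*k + 4) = (k - 5)*(k - 2)^2*(k + 3)*(k - 2)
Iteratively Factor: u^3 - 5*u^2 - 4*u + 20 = (u + 2)*(u^2 - 7*u + 10) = (u - 5)*(u + 2)*(u - 2)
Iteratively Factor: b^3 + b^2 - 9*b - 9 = (b + 3)*(b^2 - 2*b - 3) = (b - 3)*(b + 3)*(b + 1)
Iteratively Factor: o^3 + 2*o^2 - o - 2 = (o + 1)*(o^2 + o - 2) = (o + 1)*(o + 2)*(o - 1)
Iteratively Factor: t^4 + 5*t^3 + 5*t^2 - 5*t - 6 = (t - 1)*(t^3 + 6*t^2 + 11*t + 6) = (t - 1)*(t + 2)*(t^2 + 4*t + 3) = (t - 1)*(t + 2)*(t + 3)*(t + 1)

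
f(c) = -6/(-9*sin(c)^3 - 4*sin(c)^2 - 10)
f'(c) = -6*(27*sin(c)^2*cos(c) + 8*sin(c)*cos(c))/(-9*sin(c)^3 - 4*sin(c)^2 - 10)^2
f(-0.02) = 0.60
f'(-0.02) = 0.01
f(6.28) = 0.60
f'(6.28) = 0.00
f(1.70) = 0.26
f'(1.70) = 0.05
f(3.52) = 0.59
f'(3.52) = 0.04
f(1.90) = 0.28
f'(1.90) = 0.14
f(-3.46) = 0.56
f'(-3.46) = 0.26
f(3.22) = 0.60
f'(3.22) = -0.03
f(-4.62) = 0.26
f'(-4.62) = 0.04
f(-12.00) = 0.48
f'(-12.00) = -0.39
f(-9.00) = 0.60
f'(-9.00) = 0.07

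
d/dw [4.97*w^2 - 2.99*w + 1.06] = 9.94*w - 2.99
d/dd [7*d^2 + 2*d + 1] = 14*d + 2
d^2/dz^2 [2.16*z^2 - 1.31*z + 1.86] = 4.32000000000000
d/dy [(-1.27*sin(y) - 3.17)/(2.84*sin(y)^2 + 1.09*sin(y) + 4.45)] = (3.6068*sin(y)^2 + 18.0056*sin(y) - 2.1962)*cos(y)/(8.0656*sin(y)^4 + 6.1912*sin(y)^3 + 26.4641*sin(y)^2 + 9.701*sin(y) + 19.8025)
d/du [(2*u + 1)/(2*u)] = -1/(2*u^2)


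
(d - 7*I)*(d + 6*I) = d^2 - I*d + 42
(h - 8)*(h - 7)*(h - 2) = h^3 - 17*h^2 + 86*h - 112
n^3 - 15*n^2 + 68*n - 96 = (n - 8)*(n - 4)*(n - 3)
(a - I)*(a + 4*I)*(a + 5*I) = a^3 + 8*I*a^2 - 11*a + 20*I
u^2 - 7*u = u*(u - 7)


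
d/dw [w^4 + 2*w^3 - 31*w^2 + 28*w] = 4*w^3 + 6*w^2 - 62*w + 28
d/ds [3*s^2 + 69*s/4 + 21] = 6*s + 69/4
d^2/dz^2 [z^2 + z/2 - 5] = 2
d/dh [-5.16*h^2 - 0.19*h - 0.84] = -10.32*h - 0.19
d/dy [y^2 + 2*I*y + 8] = 2*y + 2*I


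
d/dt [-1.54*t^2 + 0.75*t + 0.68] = 0.75 - 3.08*t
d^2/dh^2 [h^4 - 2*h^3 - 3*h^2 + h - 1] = 12*h^2 - 12*h - 6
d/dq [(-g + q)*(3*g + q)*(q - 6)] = -3*g^2 + 4*g*q - 12*g + 3*q^2 - 12*q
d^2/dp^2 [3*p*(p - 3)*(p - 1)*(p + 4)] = 36*p^2 - 78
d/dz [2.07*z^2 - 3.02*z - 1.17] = 4.14*z - 3.02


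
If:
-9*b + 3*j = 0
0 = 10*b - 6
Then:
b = 3/5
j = 9/5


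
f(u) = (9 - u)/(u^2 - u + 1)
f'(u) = (1 - 2*u)*(9 - u)/(u^2 - u + 1)^2 - 1/(u^2 - u + 1)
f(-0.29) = 6.76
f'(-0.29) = 7.05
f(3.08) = 0.80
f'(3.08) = -0.69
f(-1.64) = 2.00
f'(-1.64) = 1.42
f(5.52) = 0.13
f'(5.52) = -0.09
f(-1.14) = 2.95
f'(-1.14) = 2.52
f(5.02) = 0.19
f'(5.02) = -0.13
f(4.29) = 0.31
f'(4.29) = -0.22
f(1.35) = 5.20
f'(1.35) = -6.68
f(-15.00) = 0.10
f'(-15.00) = 0.01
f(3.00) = 0.86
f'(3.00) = -0.76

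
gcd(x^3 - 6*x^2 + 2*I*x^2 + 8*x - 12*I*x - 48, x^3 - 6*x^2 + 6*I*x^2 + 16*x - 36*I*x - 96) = x^2 + x*(-6 - 2*I) + 12*I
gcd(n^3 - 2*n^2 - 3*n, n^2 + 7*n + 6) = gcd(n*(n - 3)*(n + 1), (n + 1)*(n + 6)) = n + 1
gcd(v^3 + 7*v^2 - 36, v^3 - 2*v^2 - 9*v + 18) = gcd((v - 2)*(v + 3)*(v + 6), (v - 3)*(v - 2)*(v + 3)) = v^2 + v - 6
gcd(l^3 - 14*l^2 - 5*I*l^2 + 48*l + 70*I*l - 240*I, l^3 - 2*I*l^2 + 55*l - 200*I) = l - 5*I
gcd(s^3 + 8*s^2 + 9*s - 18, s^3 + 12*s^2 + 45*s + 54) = s^2 + 9*s + 18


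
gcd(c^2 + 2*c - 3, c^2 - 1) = c - 1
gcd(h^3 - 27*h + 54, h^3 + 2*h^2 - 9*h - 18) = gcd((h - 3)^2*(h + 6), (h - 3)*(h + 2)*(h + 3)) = h - 3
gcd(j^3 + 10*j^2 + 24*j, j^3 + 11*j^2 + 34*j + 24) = j^2 + 10*j + 24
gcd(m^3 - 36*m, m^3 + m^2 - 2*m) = m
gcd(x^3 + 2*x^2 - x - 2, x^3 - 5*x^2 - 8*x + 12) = x^2 + x - 2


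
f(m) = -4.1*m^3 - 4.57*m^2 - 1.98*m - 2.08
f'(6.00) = -499.62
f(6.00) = -1064.08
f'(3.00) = -140.10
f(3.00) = -159.85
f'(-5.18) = -284.67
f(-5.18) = 455.42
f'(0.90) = -20.17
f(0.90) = -10.55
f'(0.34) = -6.51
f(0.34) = -3.44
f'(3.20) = -157.18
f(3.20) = -189.56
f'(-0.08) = -1.33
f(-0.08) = -1.95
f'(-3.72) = -138.19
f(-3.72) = 153.11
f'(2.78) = -122.45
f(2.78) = -130.99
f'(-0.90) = -3.72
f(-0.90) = -1.01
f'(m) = -12.3*m^2 - 9.14*m - 1.98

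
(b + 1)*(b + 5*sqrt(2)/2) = b^2 + b + 5*sqrt(2)*b/2 + 5*sqrt(2)/2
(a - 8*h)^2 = a^2 - 16*a*h + 64*h^2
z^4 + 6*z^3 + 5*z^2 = z^2*(z + 1)*(z + 5)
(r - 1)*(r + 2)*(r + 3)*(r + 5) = r^4 + 9*r^3 + 21*r^2 - r - 30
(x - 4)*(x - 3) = x^2 - 7*x + 12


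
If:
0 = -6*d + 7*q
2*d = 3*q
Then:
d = 0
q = 0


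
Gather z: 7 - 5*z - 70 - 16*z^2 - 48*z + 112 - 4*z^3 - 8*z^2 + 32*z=-4*z^3 - 24*z^2 - 21*z + 49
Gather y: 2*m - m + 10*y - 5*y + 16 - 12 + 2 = m + 5*y + 6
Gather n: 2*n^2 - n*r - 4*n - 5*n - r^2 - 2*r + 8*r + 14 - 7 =2*n^2 + n*(-r - 9) - r^2 + 6*r + 7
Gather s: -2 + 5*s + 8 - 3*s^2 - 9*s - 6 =-3*s^2 - 4*s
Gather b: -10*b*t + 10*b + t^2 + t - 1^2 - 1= b*(10 - 10*t) + t^2 + t - 2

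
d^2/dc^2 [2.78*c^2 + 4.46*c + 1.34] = 5.56000000000000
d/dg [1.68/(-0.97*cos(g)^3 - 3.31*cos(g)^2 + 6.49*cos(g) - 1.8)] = (-4.8888*cos(g)^2 - 11.1216*cos(g) + 10.9032)*sin(g)/(0.97*cos(g)^3 + 3.31*cos(g)^2 - 6.49*cos(g) + 1.8)^2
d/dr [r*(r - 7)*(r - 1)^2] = 4*r^3 - 27*r^2 + 30*r - 7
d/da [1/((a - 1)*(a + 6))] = (-2*a - 5)/(a^4 + 10*a^3 + 13*a^2 - 60*a + 36)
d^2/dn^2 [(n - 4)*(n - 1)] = 2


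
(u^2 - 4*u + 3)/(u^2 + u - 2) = (u - 3)/(u + 2)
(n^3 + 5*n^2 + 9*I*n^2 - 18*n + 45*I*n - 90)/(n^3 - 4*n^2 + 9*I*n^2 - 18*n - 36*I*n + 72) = (n + 5)/(n - 4)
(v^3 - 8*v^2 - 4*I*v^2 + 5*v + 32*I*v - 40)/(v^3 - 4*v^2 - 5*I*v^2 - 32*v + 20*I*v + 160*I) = (v + I)/(v + 4)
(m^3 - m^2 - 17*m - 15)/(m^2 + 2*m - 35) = (m^2 + 4*m + 3)/(m + 7)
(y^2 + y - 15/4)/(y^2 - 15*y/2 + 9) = (y + 5/2)/(y - 6)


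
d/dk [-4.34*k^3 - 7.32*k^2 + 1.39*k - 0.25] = -13.02*k^2 - 14.64*k + 1.39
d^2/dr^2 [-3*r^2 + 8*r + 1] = -6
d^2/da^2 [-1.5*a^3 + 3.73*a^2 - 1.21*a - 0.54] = 7.46 - 9.0*a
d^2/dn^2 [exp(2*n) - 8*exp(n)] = 4*(exp(n) - 2)*exp(n)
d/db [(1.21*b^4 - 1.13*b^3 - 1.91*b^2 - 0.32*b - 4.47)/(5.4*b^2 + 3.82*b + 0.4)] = (13.068*b^5 + 7.7646*b^4 - 6.6972*b^3 - 6.9242*b^2 + 46.748*b + 16.9474)/(29.16*b^4 + 41.256*b^3 + 18.9124*b^2 + 3.056*b + 0.16)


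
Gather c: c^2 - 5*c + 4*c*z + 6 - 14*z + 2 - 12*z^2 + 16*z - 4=c^2 + c*(4*z - 5) - 12*z^2 + 2*z + 4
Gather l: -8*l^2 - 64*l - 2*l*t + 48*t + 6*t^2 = -8*l^2 + l*(-2*t - 64) + 6*t^2 + 48*t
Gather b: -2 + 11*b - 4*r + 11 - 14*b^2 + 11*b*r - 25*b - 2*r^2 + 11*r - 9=-14*b^2 + b*(11*r - 14) - 2*r^2 + 7*r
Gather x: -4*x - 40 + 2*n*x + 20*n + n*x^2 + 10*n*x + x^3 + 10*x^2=20*n + x^3 + x^2*(n + 10) + x*(12*n - 4) - 40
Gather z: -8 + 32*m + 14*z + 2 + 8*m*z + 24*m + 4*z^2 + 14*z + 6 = 56*m + 4*z^2 + z*(8*m + 28)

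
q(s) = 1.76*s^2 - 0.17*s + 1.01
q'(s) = 3.52*s - 0.17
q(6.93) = 84.36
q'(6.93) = 24.22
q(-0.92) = 2.66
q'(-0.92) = -3.41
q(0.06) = 1.01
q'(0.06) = 0.04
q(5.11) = 46.10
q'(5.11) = 17.82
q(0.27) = 1.09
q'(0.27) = 0.78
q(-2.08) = 8.98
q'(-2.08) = -7.49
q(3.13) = 17.72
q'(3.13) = 10.85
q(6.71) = 79.11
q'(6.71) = 23.45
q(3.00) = 16.34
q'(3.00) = 10.39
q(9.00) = 142.04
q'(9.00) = 31.51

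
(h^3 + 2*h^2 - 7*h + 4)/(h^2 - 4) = (h^3 + 2*h^2 - 7*h + 4)/(h^2 - 4)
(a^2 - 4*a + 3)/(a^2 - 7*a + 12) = (a - 1)/(a - 4)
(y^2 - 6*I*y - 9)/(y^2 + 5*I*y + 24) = (y - 3*I)/(y + 8*I)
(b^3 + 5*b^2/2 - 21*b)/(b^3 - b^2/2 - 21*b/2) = (b + 6)/(b + 3)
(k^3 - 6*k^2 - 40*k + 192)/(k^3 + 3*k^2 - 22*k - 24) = (k - 8)/(k + 1)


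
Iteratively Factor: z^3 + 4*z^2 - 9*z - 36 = (z - 3)*(z^2 + 7*z + 12) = (z - 3)*(z + 4)*(z + 3)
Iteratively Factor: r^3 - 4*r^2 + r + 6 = (r - 3)*(r^2 - r - 2) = (r - 3)*(r - 2)*(r + 1)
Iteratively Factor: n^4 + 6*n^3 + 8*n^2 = (n)*(n^3 + 6*n^2 + 8*n) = n*(n + 4)*(n^2 + 2*n) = n^2*(n + 4)*(n + 2)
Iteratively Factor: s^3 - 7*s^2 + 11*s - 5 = (s - 1)*(s^2 - 6*s + 5) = (s - 1)^2*(s - 5)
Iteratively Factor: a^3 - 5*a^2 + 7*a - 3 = (a - 3)*(a^2 - 2*a + 1) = (a - 3)*(a - 1)*(a - 1)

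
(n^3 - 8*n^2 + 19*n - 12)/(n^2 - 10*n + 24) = (n^2 - 4*n + 3)/(n - 6)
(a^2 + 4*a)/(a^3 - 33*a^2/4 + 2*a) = 4*(a + 4)/(4*a^2 - 33*a + 8)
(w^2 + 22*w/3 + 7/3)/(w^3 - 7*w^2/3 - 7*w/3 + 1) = (3*w^2 + 22*w + 7)/(3*w^3 - 7*w^2 - 7*w + 3)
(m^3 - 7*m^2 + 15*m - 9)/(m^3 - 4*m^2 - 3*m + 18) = (m - 1)/(m + 2)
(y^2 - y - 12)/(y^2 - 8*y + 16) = (y + 3)/(y - 4)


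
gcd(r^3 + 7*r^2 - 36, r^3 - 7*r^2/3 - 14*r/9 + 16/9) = 1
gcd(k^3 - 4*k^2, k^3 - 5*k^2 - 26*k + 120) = k - 4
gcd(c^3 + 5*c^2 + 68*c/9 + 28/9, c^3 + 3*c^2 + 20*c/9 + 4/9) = c^2 + 8*c/3 + 4/3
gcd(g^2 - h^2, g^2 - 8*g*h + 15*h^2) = 1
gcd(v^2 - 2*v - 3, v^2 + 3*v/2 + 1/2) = v + 1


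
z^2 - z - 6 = (z - 3)*(z + 2)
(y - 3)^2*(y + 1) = y^3 - 5*y^2 + 3*y + 9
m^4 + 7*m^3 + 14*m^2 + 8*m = m*(m + 1)*(m + 2)*(m + 4)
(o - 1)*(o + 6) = o^2 + 5*o - 6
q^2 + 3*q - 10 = (q - 2)*(q + 5)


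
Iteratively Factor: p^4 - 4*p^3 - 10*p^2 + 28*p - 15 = (p + 3)*(p^3 - 7*p^2 + 11*p - 5) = (p - 1)*(p + 3)*(p^2 - 6*p + 5) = (p - 1)^2*(p + 3)*(p - 5)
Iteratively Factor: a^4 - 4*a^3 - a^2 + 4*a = (a - 4)*(a^3 - a) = (a - 4)*(a + 1)*(a^2 - a) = (a - 4)*(a - 1)*(a + 1)*(a)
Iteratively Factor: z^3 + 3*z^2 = (z)*(z^2 + 3*z) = z^2*(z + 3)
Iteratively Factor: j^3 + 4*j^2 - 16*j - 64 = (j + 4)*(j^2 - 16) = (j + 4)^2*(j - 4)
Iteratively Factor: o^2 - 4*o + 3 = (o - 1)*(o - 3)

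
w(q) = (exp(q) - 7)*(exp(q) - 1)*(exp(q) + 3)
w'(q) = (exp(q) - 7)*(exp(q) - 1)*exp(q) + (exp(q) - 7)*(exp(q) + 3)*exp(q) + (exp(q) - 1)*(exp(q) + 3)*exp(q) = (3*exp(2*q) - 10*exp(q) - 17)*exp(q)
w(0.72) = -26.36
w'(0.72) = -51.12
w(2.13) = 119.75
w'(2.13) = 936.42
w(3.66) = 50497.89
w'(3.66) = 160302.98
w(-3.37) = 20.41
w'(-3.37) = -0.60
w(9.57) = 2940647465391.11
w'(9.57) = 8822969400848.27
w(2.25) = 263.68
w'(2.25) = 1500.71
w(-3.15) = 20.26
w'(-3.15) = -0.75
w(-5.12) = 20.90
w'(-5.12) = -0.10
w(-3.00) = 20.14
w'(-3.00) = -0.87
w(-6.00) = 20.96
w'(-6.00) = -0.04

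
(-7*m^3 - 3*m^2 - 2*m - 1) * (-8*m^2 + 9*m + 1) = 56*m^5 - 39*m^4 - 18*m^3 - 13*m^2 - 11*m - 1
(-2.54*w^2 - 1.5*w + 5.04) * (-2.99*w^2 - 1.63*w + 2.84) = 7.5946*w^4 + 8.6252*w^3 - 19.8382*w^2 - 12.4752*w + 14.3136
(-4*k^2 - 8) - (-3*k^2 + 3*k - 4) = -k^2 - 3*k - 4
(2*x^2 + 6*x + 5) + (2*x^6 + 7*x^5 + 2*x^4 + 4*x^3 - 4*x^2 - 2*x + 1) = 2*x^6 + 7*x^5 + 2*x^4 + 4*x^3 - 2*x^2 + 4*x + 6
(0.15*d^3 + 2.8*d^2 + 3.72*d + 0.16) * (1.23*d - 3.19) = 0.1845*d^4 + 2.9655*d^3 - 4.3564*d^2 - 11.67*d - 0.5104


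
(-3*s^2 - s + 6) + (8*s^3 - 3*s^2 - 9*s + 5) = 8*s^3 - 6*s^2 - 10*s + 11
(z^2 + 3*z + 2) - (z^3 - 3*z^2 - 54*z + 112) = -z^3 + 4*z^2 + 57*z - 110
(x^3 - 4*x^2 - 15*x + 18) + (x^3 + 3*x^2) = 2*x^3 - x^2 - 15*x + 18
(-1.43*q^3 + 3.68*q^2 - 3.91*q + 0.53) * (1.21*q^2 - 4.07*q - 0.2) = -1.7303*q^5 + 10.2729*q^4 - 19.4227*q^3 + 15.819*q^2 - 1.3751*q - 0.106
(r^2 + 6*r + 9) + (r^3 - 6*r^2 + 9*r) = r^3 - 5*r^2 + 15*r + 9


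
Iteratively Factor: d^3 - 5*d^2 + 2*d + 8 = (d - 2)*(d^2 - 3*d - 4) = (d - 2)*(d + 1)*(d - 4)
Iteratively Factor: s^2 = (s)*(s)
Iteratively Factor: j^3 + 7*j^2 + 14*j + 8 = (j + 4)*(j^2 + 3*j + 2) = (j + 2)*(j + 4)*(j + 1)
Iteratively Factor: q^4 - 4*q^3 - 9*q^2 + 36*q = (q - 3)*(q^3 - q^2 - 12*q) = (q - 3)*(q + 3)*(q^2 - 4*q) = q*(q - 3)*(q + 3)*(q - 4)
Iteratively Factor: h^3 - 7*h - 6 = (h + 1)*(h^2 - h - 6) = (h + 1)*(h + 2)*(h - 3)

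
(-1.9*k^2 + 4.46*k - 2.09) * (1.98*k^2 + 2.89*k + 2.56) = -3.762*k^4 + 3.3398*k^3 + 3.8872*k^2 + 5.3775*k - 5.3504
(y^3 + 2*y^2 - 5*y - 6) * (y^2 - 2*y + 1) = y^5 - 8*y^3 + 6*y^2 + 7*y - 6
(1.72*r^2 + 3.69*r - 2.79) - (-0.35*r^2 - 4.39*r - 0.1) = 2.07*r^2 + 8.08*r - 2.69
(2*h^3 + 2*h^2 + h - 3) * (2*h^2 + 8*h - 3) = 4*h^5 + 20*h^4 + 12*h^3 - 4*h^2 - 27*h + 9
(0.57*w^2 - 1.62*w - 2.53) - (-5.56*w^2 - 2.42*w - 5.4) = 6.13*w^2 + 0.8*w + 2.87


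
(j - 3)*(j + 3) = j^2 - 9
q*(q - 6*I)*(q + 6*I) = q^3 + 36*q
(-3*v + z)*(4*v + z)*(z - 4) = -12*v^2*z + 48*v^2 + v*z^2 - 4*v*z + z^3 - 4*z^2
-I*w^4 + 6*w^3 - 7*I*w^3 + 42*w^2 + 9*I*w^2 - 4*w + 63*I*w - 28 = (w + 7)*(w + I)*(w + 4*I)*(-I*w + 1)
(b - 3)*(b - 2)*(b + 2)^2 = b^4 - b^3 - 10*b^2 + 4*b + 24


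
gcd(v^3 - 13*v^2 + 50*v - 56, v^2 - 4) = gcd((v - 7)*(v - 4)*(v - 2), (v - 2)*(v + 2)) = v - 2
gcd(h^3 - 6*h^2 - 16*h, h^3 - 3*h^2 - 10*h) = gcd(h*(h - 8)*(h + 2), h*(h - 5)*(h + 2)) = h^2 + 2*h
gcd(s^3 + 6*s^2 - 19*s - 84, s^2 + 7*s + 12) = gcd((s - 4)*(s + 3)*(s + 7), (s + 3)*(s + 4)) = s + 3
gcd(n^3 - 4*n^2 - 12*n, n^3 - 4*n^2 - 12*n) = n^3 - 4*n^2 - 12*n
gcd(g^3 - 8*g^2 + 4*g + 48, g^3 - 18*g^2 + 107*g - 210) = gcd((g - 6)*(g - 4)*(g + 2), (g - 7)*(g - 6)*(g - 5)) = g - 6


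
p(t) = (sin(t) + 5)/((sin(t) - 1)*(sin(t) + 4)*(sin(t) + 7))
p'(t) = -(sin(t) + 5)*cos(t)/((sin(t) - 1)*(sin(t) + 4)*(sin(t) + 7)^2) + cos(t)/((sin(t) - 1)*(sin(t) + 4)*(sin(t) + 7)) - (sin(t) + 5)*cos(t)/((sin(t) - 1)*(sin(t) + 4)^2*(sin(t) + 7)) - (sin(t) + 5)*cos(t)/((sin(t) - 1)^2*(sin(t) + 4)*(sin(t) + 7))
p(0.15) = -0.20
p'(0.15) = -0.20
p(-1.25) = -0.11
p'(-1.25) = -0.01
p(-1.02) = -0.12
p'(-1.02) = -0.02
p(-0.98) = -0.12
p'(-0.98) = -0.02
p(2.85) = -0.24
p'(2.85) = 0.28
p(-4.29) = -1.73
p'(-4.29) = 7.96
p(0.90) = -0.72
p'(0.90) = -1.98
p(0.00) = -0.18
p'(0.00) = -0.14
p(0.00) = -0.18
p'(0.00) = -0.14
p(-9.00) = -0.14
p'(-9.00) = 0.06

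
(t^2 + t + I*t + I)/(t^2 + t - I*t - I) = (t + I)/(t - I)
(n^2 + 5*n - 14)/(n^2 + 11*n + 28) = (n - 2)/(n + 4)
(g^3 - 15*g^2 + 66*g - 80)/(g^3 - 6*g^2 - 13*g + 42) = (g^2 - 13*g + 40)/(g^2 - 4*g - 21)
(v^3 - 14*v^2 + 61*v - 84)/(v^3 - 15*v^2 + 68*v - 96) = (v - 7)/(v - 8)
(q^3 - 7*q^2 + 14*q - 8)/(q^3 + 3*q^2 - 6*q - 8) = (q^2 - 5*q + 4)/(q^2 + 5*q + 4)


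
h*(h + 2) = h^2 + 2*h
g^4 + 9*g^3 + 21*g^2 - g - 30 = (g - 1)*(g + 2)*(g + 3)*(g + 5)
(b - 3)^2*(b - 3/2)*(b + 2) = b^4 - 11*b^3/2 + 3*b^2 + 45*b/2 - 27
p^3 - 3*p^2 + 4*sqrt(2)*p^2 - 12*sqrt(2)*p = p*(p - 3)*(p + 4*sqrt(2))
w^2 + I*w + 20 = (w - 4*I)*(w + 5*I)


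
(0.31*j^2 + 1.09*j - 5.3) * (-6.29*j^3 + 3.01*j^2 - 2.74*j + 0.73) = -1.9499*j^5 - 5.923*j^4 + 35.7685*j^3 - 18.7133*j^2 + 15.3177*j - 3.869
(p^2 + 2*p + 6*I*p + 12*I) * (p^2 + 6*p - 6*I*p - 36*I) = p^4 + 8*p^3 + 48*p^2 + 288*p + 432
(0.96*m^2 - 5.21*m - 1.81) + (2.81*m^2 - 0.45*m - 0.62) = 3.77*m^2 - 5.66*m - 2.43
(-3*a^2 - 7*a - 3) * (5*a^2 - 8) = -15*a^4 - 35*a^3 + 9*a^2 + 56*a + 24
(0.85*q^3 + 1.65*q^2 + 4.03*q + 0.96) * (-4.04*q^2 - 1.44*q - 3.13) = -3.434*q^5 - 7.89*q^4 - 21.3177*q^3 - 14.8461*q^2 - 13.9963*q - 3.0048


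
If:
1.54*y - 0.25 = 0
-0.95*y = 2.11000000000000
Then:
No Solution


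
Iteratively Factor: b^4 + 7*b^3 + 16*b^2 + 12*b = (b + 2)*(b^3 + 5*b^2 + 6*b) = b*(b + 2)*(b^2 + 5*b + 6) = b*(b + 2)*(b + 3)*(b + 2)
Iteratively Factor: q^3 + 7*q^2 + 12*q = (q + 4)*(q^2 + 3*q) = (q + 3)*(q + 4)*(q)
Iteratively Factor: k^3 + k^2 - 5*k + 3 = (k - 1)*(k^2 + 2*k - 3) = (k - 1)*(k + 3)*(k - 1)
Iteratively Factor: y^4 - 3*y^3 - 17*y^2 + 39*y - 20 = (y + 4)*(y^3 - 7*y^2 + 11*y - 5) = (y - 1)*(y + 4)*(y^2 - 6*y + 5) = (y - 1)^2*(y + 4)*(y - 5)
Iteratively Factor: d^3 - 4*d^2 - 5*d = (d - 5)*(d^2 + d) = (d - 5)*(d + 1)*(d)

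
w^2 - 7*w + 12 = (w - 4)*(w - 3)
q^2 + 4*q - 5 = (q - 1)*(q + 5)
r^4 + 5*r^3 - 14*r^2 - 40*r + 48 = (r - 1)*(r + 6)*(r - 2*sqrt(2))*(r + 2*sqrt(2))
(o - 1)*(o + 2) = o^2 + o - 2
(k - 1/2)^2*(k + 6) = k^3 + 5*k^2 - 23*k/4 + 3/2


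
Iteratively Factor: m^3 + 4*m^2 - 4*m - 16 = (m + 2)*(m^2 + 2*m - 8) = (m + 2)*(m + 4)*(m - 2)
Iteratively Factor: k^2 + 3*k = (k + 3)*(k)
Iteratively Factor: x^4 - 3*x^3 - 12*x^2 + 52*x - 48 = (x - 3)*(x^3 - 12*x + 16) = (x - 3)*(x - 2)*(x^2 + 2*x - 8) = (x - 3)*(x - 2)*(x + 4)*(x - 2)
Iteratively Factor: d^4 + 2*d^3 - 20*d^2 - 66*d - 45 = (d + 1)*(d^3 + d^2 - 21*d - 45) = (d - 5)*(d + 1)*(d^2 + 6*d + 9) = (d - 5)*(d + 1)*(d + 3)*(d + 3)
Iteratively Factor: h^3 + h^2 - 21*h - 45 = (h - 5)*(h^2 + 6*h + 9) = (h - 5)*(h + 3)*(h + 3)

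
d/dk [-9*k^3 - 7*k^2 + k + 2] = -27*k^2 - 14*k + 1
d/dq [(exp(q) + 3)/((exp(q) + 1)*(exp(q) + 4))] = (-exp(2*q) - 6*exp(q) - 11)*exp(q)/(exp(4*q) + 10*exp(3*q) + 33*exp(2*q) + 40*exp(q) + 16)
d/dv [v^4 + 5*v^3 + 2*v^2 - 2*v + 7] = 4*v^3 + 15*v^2 + 4*v - 2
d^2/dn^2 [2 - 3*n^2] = -6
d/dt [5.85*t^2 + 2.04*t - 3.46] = 11.7*t + 2.04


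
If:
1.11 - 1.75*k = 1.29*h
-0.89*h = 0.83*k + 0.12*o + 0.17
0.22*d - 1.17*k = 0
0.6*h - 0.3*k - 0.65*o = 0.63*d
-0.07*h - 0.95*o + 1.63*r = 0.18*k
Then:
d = 4.56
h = -0.30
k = 0.86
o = -5.10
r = -2.89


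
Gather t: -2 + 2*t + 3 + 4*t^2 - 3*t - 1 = 4*t^2 - t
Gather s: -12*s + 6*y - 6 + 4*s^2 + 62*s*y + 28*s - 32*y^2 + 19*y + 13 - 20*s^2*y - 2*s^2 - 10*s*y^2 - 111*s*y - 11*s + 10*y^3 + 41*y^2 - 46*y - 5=s^2*(2 - 20*y) + s*(-10*y^2 - 49*y + 5) + 10*y^3 + 9*y^2 - 21*y + 2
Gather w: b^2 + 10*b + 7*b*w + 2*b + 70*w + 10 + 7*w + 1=b^2 + 12*b + w*(7*b + 77) + 11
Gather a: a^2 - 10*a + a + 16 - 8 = a^2 - 9*a + 8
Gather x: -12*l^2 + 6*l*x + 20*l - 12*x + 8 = -12*l^2 + 20*l + x*(6*l - 12) + 8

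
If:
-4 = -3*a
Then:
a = 4/3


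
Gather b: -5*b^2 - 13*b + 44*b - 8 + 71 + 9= -5*b^2 + 31*b + 72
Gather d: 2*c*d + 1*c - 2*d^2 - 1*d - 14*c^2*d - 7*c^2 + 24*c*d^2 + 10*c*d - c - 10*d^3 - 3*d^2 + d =-7*c^2 - 10*d^3 + d^2*(24*c - 5) + d*(-14*c^2 + 12*c)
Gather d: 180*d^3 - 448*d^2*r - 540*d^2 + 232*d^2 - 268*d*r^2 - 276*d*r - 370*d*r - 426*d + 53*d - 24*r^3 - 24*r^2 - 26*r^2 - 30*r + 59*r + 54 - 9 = 180*d^3 + d^2*(-448*r - 308) + d*(-268*r^2 - 646*r - 373) - 24*r^3 - 50*r^2 + 29*r + 45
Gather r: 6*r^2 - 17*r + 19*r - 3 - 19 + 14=6*r^2 + 2*r - 8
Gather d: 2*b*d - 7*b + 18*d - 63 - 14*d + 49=-7*b + d*(2*b + 4) - 14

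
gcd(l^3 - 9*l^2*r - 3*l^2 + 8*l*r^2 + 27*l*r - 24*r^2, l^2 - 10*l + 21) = l - 3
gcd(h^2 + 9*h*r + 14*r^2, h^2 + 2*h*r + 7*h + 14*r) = h + 2*r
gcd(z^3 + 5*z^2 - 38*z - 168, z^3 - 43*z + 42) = z^2 + z - 42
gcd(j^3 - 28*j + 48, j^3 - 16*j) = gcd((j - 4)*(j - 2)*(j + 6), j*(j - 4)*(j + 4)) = j - 4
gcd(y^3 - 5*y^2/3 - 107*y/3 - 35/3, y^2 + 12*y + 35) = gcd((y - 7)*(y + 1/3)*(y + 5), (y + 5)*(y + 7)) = y + 5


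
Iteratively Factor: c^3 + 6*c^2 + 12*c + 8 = (c + 2)*(c^2 + 4*c + 4) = (c + 2)^2*(c + 2)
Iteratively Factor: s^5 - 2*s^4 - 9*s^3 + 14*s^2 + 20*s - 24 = (s - 1)*(s^4 - s^3 - 10*s^2 + 4*s + 24) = (s - 1)*(s + 2)*(s^3 - 3*s^2 - 4*s + 12) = (s - 1)*(s + 2)^2*(s^2 - 5*s + 6) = (s - 3)*(s - 1)*(s + 2)^2*(s - 2)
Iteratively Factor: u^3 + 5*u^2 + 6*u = (u + 2)*(u^2 + 3*u) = u*(u + 2)*(u + 3)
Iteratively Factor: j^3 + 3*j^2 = (j)*(j^2 + 3*j) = j*(j + 3)*(j)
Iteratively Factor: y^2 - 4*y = (y - 4)*(y)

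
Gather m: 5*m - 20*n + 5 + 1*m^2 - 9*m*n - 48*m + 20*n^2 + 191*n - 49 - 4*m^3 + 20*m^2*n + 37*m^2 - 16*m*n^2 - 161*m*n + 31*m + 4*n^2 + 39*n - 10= -4*m^3 + m^2*(20*n + 38) + m*(-16*n^2 - 170*n - 12) + 24*n^2 + 210*n - 54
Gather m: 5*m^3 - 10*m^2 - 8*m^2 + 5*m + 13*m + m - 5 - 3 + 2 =5*m^3 - 18*m^2 + 19*m - 6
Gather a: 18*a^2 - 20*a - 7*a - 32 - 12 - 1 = 18*a^2 - 27*a - 45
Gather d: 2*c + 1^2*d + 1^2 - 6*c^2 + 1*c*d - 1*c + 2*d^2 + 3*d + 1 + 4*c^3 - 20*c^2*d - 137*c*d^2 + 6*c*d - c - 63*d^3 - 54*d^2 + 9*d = 4*c^3 - 6*c^2 - 63*d^3 + d^2*(-137*c - 52) + d*(-20*c^2 + 7*c + 13) + 2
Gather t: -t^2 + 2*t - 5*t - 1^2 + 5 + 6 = -t^2 - 3*t + 10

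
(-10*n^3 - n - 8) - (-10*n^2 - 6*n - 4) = -10*n^3 + 10*n^2 + 5*n - 4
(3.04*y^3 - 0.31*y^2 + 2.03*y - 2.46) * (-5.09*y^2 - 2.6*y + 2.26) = -15.4736*y^5 - 6.3261*y^4 - 2.6563*y^3 + 6.5428*y^2 + 10.9838*y - 5.5596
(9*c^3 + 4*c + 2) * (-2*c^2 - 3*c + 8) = -18*c^5 - 27*c^4 + 64*c^3 - 16*c^2 + 26*c + 16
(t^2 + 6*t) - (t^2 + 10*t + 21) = -4*t - 21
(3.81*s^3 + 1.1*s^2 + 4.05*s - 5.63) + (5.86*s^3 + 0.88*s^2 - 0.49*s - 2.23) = 9.67*s^3 + 1.98*s^2 + 3.56*s - 7.86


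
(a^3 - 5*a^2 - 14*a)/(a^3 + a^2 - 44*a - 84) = a/(a + 6)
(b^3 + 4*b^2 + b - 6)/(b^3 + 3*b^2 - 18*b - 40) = (b^2 + 2*b - 3)/(b^2 + b - 20)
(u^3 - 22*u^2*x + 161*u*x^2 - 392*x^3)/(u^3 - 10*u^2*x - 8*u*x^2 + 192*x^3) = (-u^2 + 14*u*x - 49*x^2)/(-u^2 + 2*u*x + 24*x^2)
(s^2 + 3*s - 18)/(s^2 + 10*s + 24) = (s - 3)/(s + 4)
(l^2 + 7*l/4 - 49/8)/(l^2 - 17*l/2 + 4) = (8*l^2 + 14*l - 49)/(4*(2*l^2 - 17*l + 8))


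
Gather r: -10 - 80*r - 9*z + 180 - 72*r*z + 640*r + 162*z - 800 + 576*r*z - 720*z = r*(504*z + 560) - 567*z - 630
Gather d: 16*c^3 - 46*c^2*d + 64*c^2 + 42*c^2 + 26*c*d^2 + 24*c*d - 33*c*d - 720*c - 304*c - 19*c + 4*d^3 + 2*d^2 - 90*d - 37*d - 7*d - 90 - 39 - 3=16*c^3 + 106*c^2 - 1043*c + 4*d^3 + d^2*(26*c + 2) + d*(-46*c^2 - 9*c - 134) - 132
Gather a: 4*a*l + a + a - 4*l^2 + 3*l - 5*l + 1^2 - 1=a*(4*l + 2) - 4*l^2 - 2*l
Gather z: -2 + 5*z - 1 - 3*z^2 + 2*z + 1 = -3*z^2 + 7*z - 2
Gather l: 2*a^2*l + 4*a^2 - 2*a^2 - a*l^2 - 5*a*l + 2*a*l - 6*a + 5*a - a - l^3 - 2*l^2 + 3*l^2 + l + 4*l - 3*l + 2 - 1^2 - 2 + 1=2*a^2 - 2*a - l^3 + l^2*(1 - a) + l*(2*a^2 - 3*a + 2)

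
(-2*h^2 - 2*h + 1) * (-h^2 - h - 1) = 2*h^4 + 4*h^3 + 3*h^2 + h - 1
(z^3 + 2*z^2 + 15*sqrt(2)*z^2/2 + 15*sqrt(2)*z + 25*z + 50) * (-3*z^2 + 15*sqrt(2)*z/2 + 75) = -3*z^5 - 15*sqrt(2)*z^4 - 6*z^4 - 30*sqrt(2)*z^3 + 225*z^3/2 + 225*z^2 + 750*sqrt(2)*z^2 + 1875*z + 1500*sqrt(2)*z + 3750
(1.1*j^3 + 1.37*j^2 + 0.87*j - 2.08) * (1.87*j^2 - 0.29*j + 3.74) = 2.057*j^5 + 2.2429*j^4 + 5.3436*j^3 + 0.981900000000001*j^2 + 3.857*j - 7.7792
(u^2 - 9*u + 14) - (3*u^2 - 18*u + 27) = -2*u^2 + 9*u - 13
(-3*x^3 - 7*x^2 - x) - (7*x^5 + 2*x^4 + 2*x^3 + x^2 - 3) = -7*x^5 - 2*x^4 - 5*x^3 - 8*x^2 - x + 3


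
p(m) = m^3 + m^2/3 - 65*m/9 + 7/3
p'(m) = 3*m^2 + 2*m/3 - 65/9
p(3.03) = 11.33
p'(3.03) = 22.34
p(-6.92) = -263.10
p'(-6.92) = 131.82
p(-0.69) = 7.15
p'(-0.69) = -6.25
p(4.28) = 55.93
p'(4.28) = 50.59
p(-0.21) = 3.86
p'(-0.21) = -7.23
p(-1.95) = 10.27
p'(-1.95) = 2.89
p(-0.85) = 8.10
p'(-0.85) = -5.62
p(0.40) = -0.44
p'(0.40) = -6.48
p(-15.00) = -3189.33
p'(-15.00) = 657.78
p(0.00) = 2.33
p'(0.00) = -7.22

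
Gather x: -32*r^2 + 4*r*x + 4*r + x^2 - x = -32*r^2 + 4*r + x^2 + x*(4*r - 1)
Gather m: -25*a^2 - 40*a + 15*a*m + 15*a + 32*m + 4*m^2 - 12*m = -25*a^2 - 25*a + 4*m^2 + m*(15*a + 20)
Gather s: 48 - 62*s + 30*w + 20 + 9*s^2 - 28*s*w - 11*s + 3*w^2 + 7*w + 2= 9*s^2 + s*(-28*w - 73) + 3*w^2 + 37*w + 70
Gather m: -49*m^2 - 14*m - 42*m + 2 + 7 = -49*m^2 - 56*m + 9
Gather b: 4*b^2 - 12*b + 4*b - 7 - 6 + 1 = 4*b^2 - 8*b - 12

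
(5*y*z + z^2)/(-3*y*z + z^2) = (-5*y - z)/(3*y - z)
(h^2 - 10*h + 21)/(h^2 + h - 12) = (h - 7)/(h + 4)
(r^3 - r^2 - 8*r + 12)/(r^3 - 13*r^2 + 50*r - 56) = (r^2 + r - 6)/(r^2 - 11*r + 28)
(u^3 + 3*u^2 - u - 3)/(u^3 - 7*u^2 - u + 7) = (u + 3)/(u - 7)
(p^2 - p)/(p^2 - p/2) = 2*(p - 1)/(2*p - 1)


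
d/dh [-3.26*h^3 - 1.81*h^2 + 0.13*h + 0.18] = -9.78*h^2 - 3.62*h + 0.13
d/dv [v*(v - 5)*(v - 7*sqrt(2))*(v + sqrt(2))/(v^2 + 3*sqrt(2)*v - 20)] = (2*v^5 - 5*v^4 + 3*sqrt(2)*v^4 - 152*v^3 - 30*sqrt(2)*v^3 + 410*v^2 + 318*sqrt(2)*v^2 - 1200*sqrt(2)*v + 560*v - 1400)/(v^4 + 6*sqrt(2)*v^3 - 22*v^2 - 120*sqrt(2)*v + 400)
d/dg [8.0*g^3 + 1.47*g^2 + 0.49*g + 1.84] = 24.0*g^2 + 2.94*g + 0.49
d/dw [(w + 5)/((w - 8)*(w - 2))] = (-w^2 - 10*w + 66)/(w^4 - 20*w^3 + 132*w^2 - 320*w + 256)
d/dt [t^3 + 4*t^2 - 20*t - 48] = 3*t^2 + 8*t - 20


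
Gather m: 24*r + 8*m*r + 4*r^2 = 8*m*r + 4*r^2 + 24*r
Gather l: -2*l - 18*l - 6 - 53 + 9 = -20*l - 50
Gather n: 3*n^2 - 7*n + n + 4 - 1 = 3*n^2 - 6*n + 3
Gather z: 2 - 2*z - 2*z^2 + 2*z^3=2*z^3 - 2*z^2 - 2*z + 2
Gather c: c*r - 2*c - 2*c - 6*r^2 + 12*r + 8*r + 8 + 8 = c*(r - 4) - 6*r^2 + 20*r + 16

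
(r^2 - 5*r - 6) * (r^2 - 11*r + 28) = r^4 - 16*r^3 + 77*r^2 - 74*r - 168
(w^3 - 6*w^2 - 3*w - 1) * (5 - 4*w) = -4*w^4 + 29*w^3 - 18*w^2 - 11*w - 5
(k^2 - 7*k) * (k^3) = k^5 - 7*k^4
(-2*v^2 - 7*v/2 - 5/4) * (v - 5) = -2*v^3 + 13*v^2/2 + 65*v/4 + 25/4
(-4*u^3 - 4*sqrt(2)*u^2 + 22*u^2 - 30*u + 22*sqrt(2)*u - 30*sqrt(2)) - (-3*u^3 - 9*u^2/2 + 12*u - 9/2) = -u^3 - 4*sqrt(2)*u^2 + 53*u^2/2 - 42*u + 22*sqrt(2)*u - 30*sqrt(2) + 9/2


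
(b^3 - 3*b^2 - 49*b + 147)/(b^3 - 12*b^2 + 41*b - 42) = (b + 7)/(b - 2)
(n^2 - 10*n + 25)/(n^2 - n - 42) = (-n^2 + 10*n - 25)/(-n^2 + n + 42)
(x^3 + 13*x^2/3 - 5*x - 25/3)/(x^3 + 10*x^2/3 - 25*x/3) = (x + 1)/x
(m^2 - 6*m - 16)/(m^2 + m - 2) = (m - 8)/(m - 1)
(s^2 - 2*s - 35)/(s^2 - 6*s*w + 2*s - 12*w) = (s^2 - 2*s - 35)/(s^2 - 6*s*w + 2*s - 12*w)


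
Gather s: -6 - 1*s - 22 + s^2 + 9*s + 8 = s^2 + 8*s - 20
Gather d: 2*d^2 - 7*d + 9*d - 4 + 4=2*d^2 + 2*d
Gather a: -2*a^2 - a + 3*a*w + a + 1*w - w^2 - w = -2*a^2 + 3*a*w - w^2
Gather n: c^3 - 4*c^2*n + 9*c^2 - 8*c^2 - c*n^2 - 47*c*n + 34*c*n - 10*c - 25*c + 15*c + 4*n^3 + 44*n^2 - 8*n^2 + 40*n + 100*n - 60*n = c^3 + c^2 - 20*c + 4*n^3 + n^2*(36 - c) + n*(-4*c^2 - 13*c + 80)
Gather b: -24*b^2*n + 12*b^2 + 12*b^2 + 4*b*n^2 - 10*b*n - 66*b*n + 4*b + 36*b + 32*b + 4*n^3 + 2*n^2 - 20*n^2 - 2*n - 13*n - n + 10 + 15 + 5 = b^2*(24 - 24*n) + b*(4*n^2 - 76*n + 72) + 4*n^3 - 18*n^2 - 16*n + 30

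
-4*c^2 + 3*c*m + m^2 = (-c + m)*(4*c + m)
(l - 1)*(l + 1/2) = l^2 - l/2 - 1/2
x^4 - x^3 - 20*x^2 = x^2*(x - 5)*(x + 4)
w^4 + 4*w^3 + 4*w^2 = w^2*(w + 2)^2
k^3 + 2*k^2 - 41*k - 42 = (k - 6)*(k + 1)*(k + 7)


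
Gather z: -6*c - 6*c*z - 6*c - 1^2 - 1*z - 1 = -12*c + z*(-6*c - 1) - 2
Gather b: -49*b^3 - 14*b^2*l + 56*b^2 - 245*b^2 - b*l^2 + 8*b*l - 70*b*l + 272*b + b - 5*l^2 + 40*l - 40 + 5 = -49*b^3 + b^2*(-14*l - 189) + b*(-l^2 - 62*l + 273) - 5*l^2 + 40*l - 35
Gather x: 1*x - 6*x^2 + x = -6*x^2 + 2*x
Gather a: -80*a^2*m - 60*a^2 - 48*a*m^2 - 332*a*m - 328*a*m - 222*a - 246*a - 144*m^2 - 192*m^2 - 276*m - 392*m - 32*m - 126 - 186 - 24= a^2*(-80*m - 60) + a*(-48*m^2 - 660*m - 468) - 336*m^2 - 700*m - 336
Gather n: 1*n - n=0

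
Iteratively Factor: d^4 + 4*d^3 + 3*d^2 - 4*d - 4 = (d + 2)*(d^3 + 2*d^2 - d - 2) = (d + 1)*(d + 2)*(d^2 + d - 2) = (d - 1)*(d + 1)*(d + 2)*(d + 2)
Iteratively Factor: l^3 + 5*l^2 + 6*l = (l + 2)*(l^2 + 3*l) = (l + 2)*(l + 3)*(l)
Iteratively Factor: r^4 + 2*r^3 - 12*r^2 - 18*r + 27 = (r - 3)*(r^3 + 5*r^2 + 3*r - 9) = (r - 3)*(r - 1)*(r^2 + 6*r + 9) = (r - 3)*(r - 1)*(r + 3)*(r + 3)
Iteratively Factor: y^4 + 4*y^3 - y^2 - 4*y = (y)*(y^3 + 4*y^2 - y - 4) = y*(y + 1)*(y^2 + 3*y - 4) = y*(y - 1)*(y + 1)*(y + 4)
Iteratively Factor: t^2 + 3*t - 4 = (t + 4)*(t - 1)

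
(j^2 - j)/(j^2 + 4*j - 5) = j/(j + 5)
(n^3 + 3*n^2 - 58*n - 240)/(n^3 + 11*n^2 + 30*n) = (n - 8)/n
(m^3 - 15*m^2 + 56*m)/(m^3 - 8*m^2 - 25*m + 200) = m*(m - 7)/(m^2 - 25)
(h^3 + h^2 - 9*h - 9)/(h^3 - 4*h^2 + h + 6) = (h + 3)/(h - 2)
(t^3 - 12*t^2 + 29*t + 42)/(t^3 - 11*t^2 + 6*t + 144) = (t^2 - 6*t - 7)/(t^2 - 5*t - 24)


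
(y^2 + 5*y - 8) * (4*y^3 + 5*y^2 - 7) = 4*y^5 + 25*y^4 - 7*y^3 - 47*y^2 - 35*y + 56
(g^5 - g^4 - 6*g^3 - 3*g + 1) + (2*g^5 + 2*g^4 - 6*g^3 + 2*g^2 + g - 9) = 3*g^5 + g^4 - 12*g^3 + 2*g^2 - 2*g - 8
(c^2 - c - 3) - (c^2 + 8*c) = -9*c - 3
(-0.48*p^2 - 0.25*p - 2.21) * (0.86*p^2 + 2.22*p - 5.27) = -0.4128*p^4 - 1.2806*p^3 + 0.0739999999999998*p^2 - 3.5887*p + 11.6467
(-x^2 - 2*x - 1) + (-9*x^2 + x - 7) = -10*x^2 - x - 8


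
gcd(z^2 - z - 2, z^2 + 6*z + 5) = z + 1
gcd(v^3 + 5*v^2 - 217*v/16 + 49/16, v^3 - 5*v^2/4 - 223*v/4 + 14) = v^2 + 27*v/4 - 7/4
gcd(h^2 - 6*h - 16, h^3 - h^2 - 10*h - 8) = h + 2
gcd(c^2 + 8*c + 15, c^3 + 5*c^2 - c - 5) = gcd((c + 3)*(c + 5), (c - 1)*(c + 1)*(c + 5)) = c + 5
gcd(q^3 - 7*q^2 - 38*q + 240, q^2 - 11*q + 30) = q - 5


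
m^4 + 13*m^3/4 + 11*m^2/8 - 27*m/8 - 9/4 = (m - 1)*(m + 3/4)*(m + 3/2)*(m + 2)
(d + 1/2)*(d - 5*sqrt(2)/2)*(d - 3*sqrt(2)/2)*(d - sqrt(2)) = d^4 - 5*sqrt(2)*d^3 + d^3/2 - 5*sqrt(2)*d^2/2 + 31*d^2/2 - 15*sqrt(2)*d/2 + 31*d/4 - 15*sqrt(2)/4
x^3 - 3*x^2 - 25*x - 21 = (x - 7)*(x + 1)*(x + 3)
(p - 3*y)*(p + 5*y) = p^2 + 2*p*y - 15*y^2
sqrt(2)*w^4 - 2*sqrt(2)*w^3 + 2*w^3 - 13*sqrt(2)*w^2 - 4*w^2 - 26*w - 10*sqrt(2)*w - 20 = (w - 5)*(w + 2)*(w + sqrt(2))*(sqrt(2)*w + sqrt(2))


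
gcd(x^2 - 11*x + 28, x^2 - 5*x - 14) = x - 7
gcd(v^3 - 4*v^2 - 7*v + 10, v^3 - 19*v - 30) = v^2 - 3*v - 10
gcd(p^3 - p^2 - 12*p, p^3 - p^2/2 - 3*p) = p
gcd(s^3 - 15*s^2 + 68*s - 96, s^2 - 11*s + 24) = s^2 - 11*s + 24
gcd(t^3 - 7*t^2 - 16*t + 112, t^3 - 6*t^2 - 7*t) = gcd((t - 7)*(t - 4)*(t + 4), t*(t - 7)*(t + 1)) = t - 7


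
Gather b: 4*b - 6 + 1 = 4*b - 5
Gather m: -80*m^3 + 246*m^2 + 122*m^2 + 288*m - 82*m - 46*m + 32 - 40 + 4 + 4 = -80*m^3 + 368*m^2 + 160*m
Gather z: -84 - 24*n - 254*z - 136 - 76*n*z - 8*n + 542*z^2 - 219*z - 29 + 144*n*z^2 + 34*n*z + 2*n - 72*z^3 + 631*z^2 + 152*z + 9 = -30*n - 72*z^3 + z^2*(144*n + 1173) + z*(-42*n - 321) - 240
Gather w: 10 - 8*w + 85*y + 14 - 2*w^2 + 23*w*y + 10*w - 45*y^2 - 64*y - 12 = -2*w^2 + w*(23*y + 2) - 45*y^2 + 21*y + 12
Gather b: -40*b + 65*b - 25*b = 0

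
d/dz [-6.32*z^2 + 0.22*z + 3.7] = 0.22 - 12.64*z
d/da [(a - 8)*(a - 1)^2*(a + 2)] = 4*a^3 - 24*a^2 - 6*a + 26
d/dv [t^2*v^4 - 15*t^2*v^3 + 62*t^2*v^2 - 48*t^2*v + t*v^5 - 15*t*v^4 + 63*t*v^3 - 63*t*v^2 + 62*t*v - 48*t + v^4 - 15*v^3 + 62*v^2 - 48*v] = 4*t^2*v^3 - 45*t^2*v^2 + 124*t^2*v - 48*t^2 + 5*t*v^4 - 60*t*v^3 + 189*t*v^2 - 126*t*v + 62*t + 4*v^3 - 45*v^2 + 124*v - 48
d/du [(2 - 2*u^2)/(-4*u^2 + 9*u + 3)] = 2*(-9*u^2 + 2*u - 9)/(16*u^4 - 72*u^3 + 57*u^2 + 54*u + 9)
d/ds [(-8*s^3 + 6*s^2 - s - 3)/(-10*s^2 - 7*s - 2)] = (80*s^4 + 112*s^3 - 4*s^2 - 84*s - 19)/(100*s^4 + 140*s^3 + 89*s^2 + 28*s + 4)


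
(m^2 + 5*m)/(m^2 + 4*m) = (m + 5)/(m + 4)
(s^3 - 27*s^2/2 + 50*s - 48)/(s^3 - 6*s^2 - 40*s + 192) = (s - 3/2)/(s + 6)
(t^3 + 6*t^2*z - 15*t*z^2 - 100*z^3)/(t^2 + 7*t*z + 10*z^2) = (t^2 + t*z - 20*z^2)/(t + 2*z)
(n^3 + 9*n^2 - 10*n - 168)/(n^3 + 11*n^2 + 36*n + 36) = (n^2 + 3*n - 28)/(n^2 + 5*n + 6)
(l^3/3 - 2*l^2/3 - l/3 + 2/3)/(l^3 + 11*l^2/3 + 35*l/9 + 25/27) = 9*(l^3 - 2*l^2 - l + 2)/(27*l^3 + 99*l^2 + 105*l + 25)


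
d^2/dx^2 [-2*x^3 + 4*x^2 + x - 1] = 8 - 12*x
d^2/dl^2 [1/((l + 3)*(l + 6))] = 2*((l + 3)^2 + (l + 3)*(l + 6) + (l + 6)^2)/((l + 3)^3*(l + 6)^3)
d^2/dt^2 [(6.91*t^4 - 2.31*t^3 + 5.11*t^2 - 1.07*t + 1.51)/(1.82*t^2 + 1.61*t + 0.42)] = (45.7773680000001*t^6 + 121.486092*t^5 + 139.16049*t^4 + 29.281518*t^3 + 11.828796*t^2 + 29.010156*t + 8.76953)/(6.028568*t^6 + 15.998892*t^5 + 18.32649*t^4 + 11.557385*t^3 + 4.22919*t^2 + 0.852012*t + 0.074088)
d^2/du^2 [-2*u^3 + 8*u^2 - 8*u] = 16 - 12*u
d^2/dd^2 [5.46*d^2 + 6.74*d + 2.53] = 10.9200000000000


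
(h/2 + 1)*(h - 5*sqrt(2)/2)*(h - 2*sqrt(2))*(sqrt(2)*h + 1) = sqrt(2)*h^4/2 - 4*h^3 + sqrt(2)*h^3 - 8*h^2 + 11*sqrt(2)*h^2/4 + 5*h + 11*sqrt(2)*h/2 + 10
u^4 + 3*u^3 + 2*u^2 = u^2*(u + 1)*(u + 2)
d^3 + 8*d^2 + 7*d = d*(d + 1)*(d + 7)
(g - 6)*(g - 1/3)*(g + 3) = g^3 - 10*g^2/3 - 17*g + 6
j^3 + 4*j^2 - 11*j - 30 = (j - 3)*(j + 2)*(j + 5)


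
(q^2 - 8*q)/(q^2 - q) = (q - 8)/(q - 1)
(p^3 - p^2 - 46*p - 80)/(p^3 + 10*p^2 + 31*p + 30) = (p - 8)/(p + 3)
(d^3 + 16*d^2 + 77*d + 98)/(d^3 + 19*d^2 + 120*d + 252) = (d^2 + 9*d + 14)/(d^2 + 12*d + 36)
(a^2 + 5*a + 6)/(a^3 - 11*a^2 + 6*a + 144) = (a + 2)/(a^2 - 14*a + 48)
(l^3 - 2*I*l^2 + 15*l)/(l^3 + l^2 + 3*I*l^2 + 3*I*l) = (l - 5*I)/(l + 1)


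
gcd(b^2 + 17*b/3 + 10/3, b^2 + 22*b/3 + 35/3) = b + 5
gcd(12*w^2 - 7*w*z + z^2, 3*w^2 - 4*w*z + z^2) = -3*w + z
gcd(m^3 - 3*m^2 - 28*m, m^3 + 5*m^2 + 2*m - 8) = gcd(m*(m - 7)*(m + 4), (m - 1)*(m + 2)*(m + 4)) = m + 4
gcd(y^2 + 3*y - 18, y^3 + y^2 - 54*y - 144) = y + 6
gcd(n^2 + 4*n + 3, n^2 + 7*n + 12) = n + 3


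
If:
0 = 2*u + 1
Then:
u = -1/2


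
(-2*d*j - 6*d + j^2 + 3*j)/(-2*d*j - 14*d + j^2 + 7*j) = (j + 3)/(j + 7)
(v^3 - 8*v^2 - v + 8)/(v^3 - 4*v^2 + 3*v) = (v^2 - 7*v - 8)/(v*(v - 3))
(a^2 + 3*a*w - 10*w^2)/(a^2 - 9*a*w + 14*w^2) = (-a - 5*w)/(-a + 7*w)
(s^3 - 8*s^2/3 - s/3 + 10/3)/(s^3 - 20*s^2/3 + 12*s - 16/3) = (3*s^2 - 2*s - 5)/(3*s^2 - 14*s + 8)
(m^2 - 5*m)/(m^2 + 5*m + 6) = m*(m - 5)/(m^2 + 5*m + 6)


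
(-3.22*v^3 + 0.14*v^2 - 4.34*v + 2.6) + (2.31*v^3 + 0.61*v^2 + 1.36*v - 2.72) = -0.91*v^3 + 0.75*v^2 - 2.98*v - 0.12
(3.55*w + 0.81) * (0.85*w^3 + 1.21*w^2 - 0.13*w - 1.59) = 3.0175*w^4 + 4.984*w^3 + 0.5186*w^2 - 5.7498*w - 1.2879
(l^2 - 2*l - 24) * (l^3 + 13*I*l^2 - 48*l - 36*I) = l^5 - 2*l^4 + 13*I*l^4 - 72*l^3 - 26*I*l^3 + 96*l^2 - 348*I*l^2 + 1152*l + 72*I*l + 864*I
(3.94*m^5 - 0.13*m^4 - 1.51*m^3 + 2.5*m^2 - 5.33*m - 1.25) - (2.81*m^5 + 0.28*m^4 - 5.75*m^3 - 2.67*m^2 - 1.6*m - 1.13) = 1.13*m^5 - 0.41*m^4 + 4.24*m^3 + 5.17*m^2 - 3.73*m - 0.12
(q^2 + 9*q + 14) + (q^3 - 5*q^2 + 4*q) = q^3 - 4*q^2 + 13*q + 14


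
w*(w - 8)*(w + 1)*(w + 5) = w^4 - 2*w^3 - 43*w^2 - 40*w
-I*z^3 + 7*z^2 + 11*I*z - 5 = (z + I)*(z + 5*I)*(-I*z + 1)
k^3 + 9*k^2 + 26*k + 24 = (k + 2)*(k + 3)*(k + 4)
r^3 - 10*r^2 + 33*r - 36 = (r - 4)*(r - 3)^2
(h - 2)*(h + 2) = h^2 - 4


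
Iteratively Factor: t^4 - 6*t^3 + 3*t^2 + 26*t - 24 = (t - 1)*(t^3 - 5*t^2 - 2*t + 24) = (t - 4)*(t - 1)*(t^2 - t - 6) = (t - 4)*(t - 1)*(t + 2)*(t - 3)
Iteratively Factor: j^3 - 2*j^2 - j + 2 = (j + 1)*(j^2 - 3*j + 2) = (j - 2)*(j + 1)*(j - 1)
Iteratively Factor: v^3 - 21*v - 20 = (v - 5)*(v^2 + 5*v + 4) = (v - 5)*(v + 4)*(v + 1)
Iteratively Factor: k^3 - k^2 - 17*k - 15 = (k + 1)*(k^2 - 2*k - 15) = (k + 1)*(k + 3)*(k - 5)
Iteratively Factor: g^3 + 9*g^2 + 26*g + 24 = (g + 3)*(g^2 + 6*g + 8) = (g + 2)*(g + 3)*(g + 4)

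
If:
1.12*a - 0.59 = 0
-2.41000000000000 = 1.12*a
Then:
No Solution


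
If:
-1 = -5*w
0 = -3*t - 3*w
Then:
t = -1/5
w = 1/5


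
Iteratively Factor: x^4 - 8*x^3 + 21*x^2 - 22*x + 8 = (x - 4)*(x^3 - 4*x^2 + 5*x - 2) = (x - 4)*(x - 1)*(x^2 - 3*x + 2) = (x - 4)*(x - 2)*(x - 1)*(x - 1)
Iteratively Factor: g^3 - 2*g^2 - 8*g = (g + 2)*(g^2 - 4*g) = g*(g + 2)*(g - 4)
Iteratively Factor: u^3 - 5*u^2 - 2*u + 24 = (u - 4)*(u^2 - u - 6) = (u - 4)*(u - 3)*(u + 2)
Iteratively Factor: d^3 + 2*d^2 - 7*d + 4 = (d + 4)*(d^2 - 2*d + 1) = (d - 1)*(d + 4)*(d - 1)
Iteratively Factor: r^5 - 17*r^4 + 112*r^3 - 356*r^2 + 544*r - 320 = (r - 2)*(r^4 - 15*r^3 + 82*r^2 - 192*r + 160) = (r - 2)^2*(r^3 - 13*r^2 + 56*r - 80) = (r - 4)*(r - 2)^2*(r^2 - 9*r + 20) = (r - 4)^2*(r - 2)^2*(r - 5)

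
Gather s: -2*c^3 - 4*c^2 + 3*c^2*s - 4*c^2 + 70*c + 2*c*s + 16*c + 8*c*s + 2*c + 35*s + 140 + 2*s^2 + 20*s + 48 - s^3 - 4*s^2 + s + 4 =-2*c^3 - 8*c^2 + 88*c - s^3 - 2*s^2 + s*(3*c^2 + 10*c + 56) + 192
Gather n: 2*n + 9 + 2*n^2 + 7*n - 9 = 2*n^2 + 9*n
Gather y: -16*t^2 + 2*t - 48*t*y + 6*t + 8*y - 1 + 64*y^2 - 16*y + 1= -16*t^2 + 8*t + 64*y^2 + y*(-48*t - 8)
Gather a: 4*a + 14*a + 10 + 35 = 18*a + 45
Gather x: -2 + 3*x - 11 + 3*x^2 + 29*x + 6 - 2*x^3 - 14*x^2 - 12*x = -2*x^3 - 11*x^2 + 20*x - 7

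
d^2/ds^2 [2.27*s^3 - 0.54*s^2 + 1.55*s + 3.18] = 13.62*s - 1.08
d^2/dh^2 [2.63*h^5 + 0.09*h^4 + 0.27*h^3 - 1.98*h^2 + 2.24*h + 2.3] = 52.6*h^3 + 1.08*h^2 + 1.62*h - 3.96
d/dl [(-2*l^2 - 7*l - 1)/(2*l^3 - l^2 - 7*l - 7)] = (4*l^4 + 28*l^3 + 13*l^2 + 26*l + 42)/(4*l^6 - 4*l^5 - 27*l^4 - 14*l^3 + 63*l^2 + 98*l + 49)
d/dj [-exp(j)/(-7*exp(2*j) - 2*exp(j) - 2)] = (2 - 7*exp(2*j))*exp(j)/(49*exp(4*j) + 28*exp(3*j) + 32*exp(2*j) + 8*exp(j) + 4)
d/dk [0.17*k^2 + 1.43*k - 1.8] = 0.34*k + 1.43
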